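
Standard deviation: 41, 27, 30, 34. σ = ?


Mean = 33.0000
Variance = 27.5000
SD = sqrt(27.5000) = 5.2440

SD = 5.2440


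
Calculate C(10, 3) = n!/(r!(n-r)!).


C(10,3) = 10!/(3! × 7!)
= 3628800/(6 × 5040)
= 120

C(10,3) = 120


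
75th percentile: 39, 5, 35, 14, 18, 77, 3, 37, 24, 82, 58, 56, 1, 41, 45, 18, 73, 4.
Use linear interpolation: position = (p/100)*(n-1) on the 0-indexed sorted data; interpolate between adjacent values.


Sorted: 1, 3, 4, 5, 14, 18, 18, 24, 35, 37, 39, 41, 45, 56, 58, 73, 77, 82
n = 18
Index = 75/100 * 17 = 12.7500
Lower = data[12] = 45, Upper = data[13] = 56
P75 = 45 + 0.7500*(11) = 53.2500

P75 = 53.2500


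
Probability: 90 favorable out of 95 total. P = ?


P = 90/95 = 0.9474

P = 0.9474


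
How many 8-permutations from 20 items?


P(20,8) = 20!/12!
= 2432902008176640000/479001600
= 5079110400

P(20,8) = 5079110400


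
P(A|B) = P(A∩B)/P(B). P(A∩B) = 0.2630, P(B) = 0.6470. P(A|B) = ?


P(A|B) = 0.2630/0.6470 = 0.4065

P(A|B) = 0.4065


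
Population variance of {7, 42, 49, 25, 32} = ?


Mean = 31.0000
Squared deviations: 576.0000, 121.0000, 324.0000, 36.0000, 1.0000
Sum = 1058.0000
Variance = 1058.0000/5 = 211.6000

Variance = 211.6000


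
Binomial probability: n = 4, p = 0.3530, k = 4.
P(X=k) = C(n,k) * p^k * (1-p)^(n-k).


C(4,4) = 1
p^4 = 0.015527
(1-p)^0 = 1.000000
P = 1 * 0.015527 * 1.000000 = 0.0155

P(X=4) = 0.0155


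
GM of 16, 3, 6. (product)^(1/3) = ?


Product = 16 × 3 × 6 = 288
GM = 288^(1/3) = 6.6039

GM = 6.6039


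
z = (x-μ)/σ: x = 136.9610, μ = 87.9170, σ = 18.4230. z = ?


z = (136.9610 - 87.9170)/18.4230
= 49.0440/18.4230
= 2.6621

z = 2.6621


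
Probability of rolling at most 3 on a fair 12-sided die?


Favorable outcomes (roll ≤ 3): 3
Total outcomes = 12
P = 3/12 = 0.2500

P = 0.2500


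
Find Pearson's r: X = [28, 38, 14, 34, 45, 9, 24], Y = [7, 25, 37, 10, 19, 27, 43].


Mean X = 27.4286, Mean Y = 24.0000
SD X = 11.926647, SD Y = 12.247449
Cov = -67.714286
r = -67.714286/(11.926647*12.247449) = -0.4636

r = -0.4636


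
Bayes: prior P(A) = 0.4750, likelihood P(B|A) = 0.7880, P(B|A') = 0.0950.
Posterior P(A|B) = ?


P(B) = P(B|A)*P(A) + P(B|A')*P(A')
= 0.7880*0.4750 + 0.0950*0.5250
= 0.374300 + 0.049875 = 0.424175
P(A|B) = 0.374300/0.424175 = 0.8824

P(A|B) = 0.8824


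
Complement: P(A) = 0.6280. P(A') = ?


P(not A) = 1 - 0.6280 = 0.3720

P(not A) = 0.3720


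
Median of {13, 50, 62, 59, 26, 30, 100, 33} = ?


Sorted: 13, 26, 30, 33, 50, 59, 62, 100
n = 8 (even)
Middle values: 33 and 50
Median = (33+50)/2 = 41.5000

Median = 41.5000


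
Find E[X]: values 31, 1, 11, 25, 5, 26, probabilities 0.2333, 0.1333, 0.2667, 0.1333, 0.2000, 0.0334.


E[X] = 31*0.2333 + 1*0.1333 + 11*0.2667 + 25*0.1333 + 5*0.2000 + 26*0.0334
= 7.2323 + 0.1333 + 2.9337 + 3.3325 + 1.0000 + 0.8684
= 15.5002

E[X] = 15.5002


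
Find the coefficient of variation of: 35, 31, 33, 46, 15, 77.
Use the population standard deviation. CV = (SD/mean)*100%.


Mean = 39.5000
SD = 19.0766
CV = (19.0766/39.5000)*100 = 48.2952%

CV = 48.2952%


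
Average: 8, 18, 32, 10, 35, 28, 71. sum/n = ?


Sum = 8 + 18 + 32 + 10 + 35 + 28 + 71 = 202
n = 7
Mean = 202/7 = 28.8571

Mean = 28.8571


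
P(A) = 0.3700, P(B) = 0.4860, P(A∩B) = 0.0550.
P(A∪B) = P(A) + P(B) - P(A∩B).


P(A∪B) = 0.3700 + 0.4860 - 0.0550
= 0.8560 - 0.0550
= 0.8010

P(A∪B) = 0.8010


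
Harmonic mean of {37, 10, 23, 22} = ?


Sum of reciprocals = 1/37 + 1/10 + 1/23 + 1/22 = 0.215960
HM = 4/0.215960 = 18.5220

HM = 18.5220


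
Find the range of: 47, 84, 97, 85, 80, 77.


Max = 97, Min = 47
Range = 97 - 47 = 50

Range = 50


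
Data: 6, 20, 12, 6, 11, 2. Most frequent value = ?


Frequencies: 2:1, 6:2, 11:1, 12:1, 20:1
Max frequency = 2
Mode = 6

Mode = 6


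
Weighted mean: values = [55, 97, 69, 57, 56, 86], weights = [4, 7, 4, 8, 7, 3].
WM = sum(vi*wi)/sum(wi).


Numerator = 55*4 + 97*7 + 69*4 + 57*8 + 56*7 + 86*3 = 2281
Denominator = 4 + 7 + 4 + 8 + 7 + 3 = 33
WM = 2281/33 = 69.1212

WM = 69.1212


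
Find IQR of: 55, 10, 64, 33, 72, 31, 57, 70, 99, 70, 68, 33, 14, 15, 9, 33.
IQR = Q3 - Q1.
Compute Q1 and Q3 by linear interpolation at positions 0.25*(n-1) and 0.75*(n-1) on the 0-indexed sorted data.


Sorted: 9, 10, 14, 15, 31, 33, 33, 33, 55, 57, 64, 68, 70, 70, 72, 99
Q1 (25th %ile) = 27.0000
Q3 (75th %ile) = 68.5000
IQR = 68.5000 - 27.0000 = 41.5000

IQR = 41.5000


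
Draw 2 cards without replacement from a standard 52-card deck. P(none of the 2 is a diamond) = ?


P(no diamonds) = (39/52) × (38/51)
= 0.5588

P = 0.5588


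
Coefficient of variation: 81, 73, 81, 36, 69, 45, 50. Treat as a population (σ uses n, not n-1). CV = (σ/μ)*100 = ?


Mean = 62.1429
SD = 16.9067
CV = (16.9067/62.1429)*100 = 27.2062%

CV = 27.2062%


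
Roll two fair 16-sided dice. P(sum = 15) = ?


Total outcomes = 16×16 = 256
Favorable (sum = 15): 14
P = 14/256 = 0.0547

P = 0.0547


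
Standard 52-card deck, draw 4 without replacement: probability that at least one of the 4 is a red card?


P(at least one) = 1 - P(none)
P(none) = (26/52) × (25/51) × (24/50) × (23/49) = 0.055222
P(at least one) = 1 - 0.055222 = 0.9448

P = 0.9448


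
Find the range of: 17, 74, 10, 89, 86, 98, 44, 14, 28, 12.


Max = 98, Min = 10
Range = 98 - 10 = 88

Range = 88


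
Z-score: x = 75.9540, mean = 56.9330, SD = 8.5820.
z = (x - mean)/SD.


z = (75.9540 - 56.9330)/8.5820
= 19.0210/8.5820
= 2.2164

z = 2.2164


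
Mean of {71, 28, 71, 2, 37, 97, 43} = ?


Sum = 71 + 28 + 71 + 2 + 37 + 97 + 43 = 349
n = 7
Mean = 349/7 = 49.8571

Mean = 49.8571


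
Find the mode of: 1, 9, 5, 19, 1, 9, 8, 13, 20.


Frequencies: 1:2, 5:1, 8:1, 9:2, 13:1, 19:1, 20:1
Max frequency = 2
Mode = 1, 9

Mode = 1, 9


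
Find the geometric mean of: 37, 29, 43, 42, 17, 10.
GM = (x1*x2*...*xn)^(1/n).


Product = 37 × 29 × 43 × 42 × 17 × 10 = 329432460
GM = 329432460^(1/6) = 26.2801

GM = 26.2801


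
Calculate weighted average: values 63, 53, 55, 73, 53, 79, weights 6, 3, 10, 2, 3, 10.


Numerator = 63*6 + 53*3 + 55*10 + 73*2 + 53*3 + 79*10 = 2182
Denominator = 6 + 3 + 10 + 2 + 3 + 10 = 34
WM = 2182/34 = 64.1765

WM = 64.1765


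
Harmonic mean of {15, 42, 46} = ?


Sum of reciprocals = 1/15 + 1/42 + 1/46 = 0.112215
HM = 3/0.112215 = 26.7343

HM = 26.7343


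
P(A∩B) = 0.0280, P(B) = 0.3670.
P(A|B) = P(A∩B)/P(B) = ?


P(A|B) = 0.0280/0.3670 = 0.0763

P(A|B) = 0.0763


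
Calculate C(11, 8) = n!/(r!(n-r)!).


C(11,8) = 11!/(8! × 3!)
= 39916800/(40320 × 6)
= 165

C(11,8) = 165


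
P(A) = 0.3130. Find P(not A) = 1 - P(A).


P(not A) = 1 - 0.3130 = 0.6870

P(not A) = 0.6870


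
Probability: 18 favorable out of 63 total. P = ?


P = 18/63 = 0.2857

P = 0.2857


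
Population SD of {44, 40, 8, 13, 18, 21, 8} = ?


Mean = 21.7143
Variance = 185.3469
SD = sqrt(185.3469) = 13.6142

SD = 13.6142


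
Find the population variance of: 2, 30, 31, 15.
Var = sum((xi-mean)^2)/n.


Mean = 19.5000
Squared deviations: 306.2500, 110.2500, 132.2500, 20.2500
Sum = 569.0000
Variance = 569.0000/4 = 142.2500

Variance = 142.2500


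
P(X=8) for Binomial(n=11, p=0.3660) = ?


C(11,8) = 165
p^8 = 0.000322
(1-p)^3 = 0.254840
P = 165 * 0.000322 * 0.254840 = 0.0135

P(X=8) = 0.0135


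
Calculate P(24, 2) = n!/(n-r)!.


P(24,2) = 24!/22!
= 620448401733239439360000/1124000727777607680000
= 552

P(24,2) = 552


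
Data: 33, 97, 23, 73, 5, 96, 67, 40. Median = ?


Sorted: 5, 23, 33, 40, 67, 73, 96, 97
n = 8 (even)
Middle values: 40 and 67
Median = (40+67)/2 = 53.5000

Median = 53.5000


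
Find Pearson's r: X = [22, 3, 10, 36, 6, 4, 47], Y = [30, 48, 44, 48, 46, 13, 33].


Mean X = 18.2857, Mean Y = 37.4286
SD X = 16.077618, SD Y = 12.022089
Cov = 8.591837
r = 8.591837/(16.077618*12.022089) = 0.0445

r = 0.0445


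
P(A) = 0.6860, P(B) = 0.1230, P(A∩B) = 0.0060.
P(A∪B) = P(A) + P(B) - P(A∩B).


P(A∪B) = 0.6860 + 0.1230 - 0.0060
= 0.8090 - 0.0060
= 0.8030

P(A∪B) = 0.8030


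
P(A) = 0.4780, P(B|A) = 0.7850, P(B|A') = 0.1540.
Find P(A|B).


P(B) = P(B|A)*P(A) + P(B|A')*P(A')
= 0.7850*0.4780 + 0.1540*0.5220
= 0.375230 + 0.080388 = 0.455618
P(A|B) = 0.375230/0.455618 = 0.8236

P(A|B) = 0.8236


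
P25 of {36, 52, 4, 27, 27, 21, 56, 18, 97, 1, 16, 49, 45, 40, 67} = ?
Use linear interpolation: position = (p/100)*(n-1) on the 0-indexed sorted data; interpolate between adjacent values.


Sorted: 1, 4, 16, 18, 21, 27, 27, 36, 40, 45, 49, 52, 56, 67, 97
n = 15
Index = 25/100 * 14 = 3.5000
Lower = data[3] = 18, Upper = data[4] = 21
P25 = 18 + 0.5000*(3) = 19.5000

P25 = 19.5000


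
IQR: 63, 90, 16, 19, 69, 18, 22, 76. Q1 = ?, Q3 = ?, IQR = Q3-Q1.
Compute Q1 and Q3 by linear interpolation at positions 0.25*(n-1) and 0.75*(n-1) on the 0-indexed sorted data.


Sorted: 16, 18, 19, 22, 63, 69, 76, 90
Q1 (25th %ile) = 18.7500
Q3 (75th %ile) = 70.7500
IQR = 70.7500 - 18.7500 = 52.0000

IQR = 52.0000


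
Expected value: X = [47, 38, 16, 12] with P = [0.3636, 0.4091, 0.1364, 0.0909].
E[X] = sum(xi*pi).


E[X] = 47*0.3636 + 38*0.4091 + 16*0.1364 + 12*0.0909
= 17.0892 + 15.5458 + 2.1824 + 1.0908
= 35.9082

E[X] = 35.9082


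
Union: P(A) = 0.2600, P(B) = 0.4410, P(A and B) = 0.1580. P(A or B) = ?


P(A∪B) = 0.2600 + 0.4410 - 0.1580
= 0.7010 - 0.1580
= 0.5430

P(A∪B) = 0.5430


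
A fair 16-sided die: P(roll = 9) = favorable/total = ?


Favorable outcomes (roll = 9): 1
Total outcomes = 16
P = 1/16 = 0.0625

P = 0.0625


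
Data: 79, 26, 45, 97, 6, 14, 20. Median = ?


Sorted: 6, 14, 20, 26, 45, 79, 97
n = 7 (odd)
Middle value = 26

Median = 26


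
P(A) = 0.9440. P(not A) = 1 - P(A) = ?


P(not A) = 1 - 0.9440 = 0.0560

P(not A) = 0.0560


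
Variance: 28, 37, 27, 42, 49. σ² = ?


Mean = 36.6000
Squared deviations: 73.9600, 0.1600, 92.1600, 29.1600, 153.7600
Sum = 349.2000
Variance = 349.2000/5 = 69.8400

Variance = 69.8400


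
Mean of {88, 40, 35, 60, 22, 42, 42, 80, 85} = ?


Sum = 88 + 40 + 35 + 60 + 22 + 42 + 42 + 80 + 85 = 494
n = 9
Mean = 494/9 = 54.8889

Mean = 54.8889


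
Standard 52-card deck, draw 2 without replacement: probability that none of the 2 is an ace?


P(no aces) = (48/52) × (47/51)
= 0.8507

P = 0.8507


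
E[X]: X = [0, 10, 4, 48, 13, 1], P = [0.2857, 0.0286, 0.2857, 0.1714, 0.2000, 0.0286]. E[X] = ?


E[X] = 0*0.2857 + 10*0.0286 + 4*0.2857 + 48*0.1714 + 13*0.2000 + 1*0.0286
= 0 + 0.2860 + 1.1428 + 8.2272 + 2.6000 + 0.0286
= 12.2846

E[X] = 12.2846


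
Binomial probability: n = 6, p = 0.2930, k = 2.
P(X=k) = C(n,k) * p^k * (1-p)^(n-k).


C(6,2) = 15
p^2 = 0.085849
(1-p)^4 = 0.249849
P = 15 * 0.085849 * 0.249849 = 0.3217

P(X=2) = 0.3217


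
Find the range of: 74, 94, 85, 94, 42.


Max = 94, Min = 42
Range = 94 - 42 = 52

Range = 52


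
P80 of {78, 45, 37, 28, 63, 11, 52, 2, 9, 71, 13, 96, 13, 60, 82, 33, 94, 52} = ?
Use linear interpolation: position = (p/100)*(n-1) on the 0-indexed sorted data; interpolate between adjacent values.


Sorted: 2, 9, 11, 13, 13, 28, 33, 37, 45, 52, 52, 60, 63, 71, 78, 82, 94, 96
n = 18
Index = 80/100 * 17 = 13.6000
Lower = data[13] = 71, Upper = data[14] = 78
P80 = 71 + 0.6000*(7) = 75.2000

P80 = 75.2000


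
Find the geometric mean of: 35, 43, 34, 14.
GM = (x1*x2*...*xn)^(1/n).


Product = 35 × 43 × 34 × 14 = 716380
GM = 716380^(1/4) = 29.0928

GM = 29.0928


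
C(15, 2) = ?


C(15,2) = 15!/(2! × 13!)
= 1307674368000/(2 × 6227020800)
= 105

C(15,2) = 105


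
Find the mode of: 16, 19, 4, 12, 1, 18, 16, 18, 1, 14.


Frequencies: 1:2, 4:1, 12:1, 14:1, 16:2, 18:2, 19:1
Max frequency = 2
Mode = 1, 16, 18

Mode = 1, 16, 18


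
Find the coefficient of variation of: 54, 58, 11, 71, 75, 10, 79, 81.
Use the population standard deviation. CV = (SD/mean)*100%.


Mean = 54.8750
SD = 27.1083
CV = (27.1083/54.8750)*100 = 49.4001%

CV = 49.4001%


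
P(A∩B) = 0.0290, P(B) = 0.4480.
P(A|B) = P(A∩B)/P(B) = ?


P(A|B) = 0.0290/0.4480 = 0.0647

P(A|B) = 0.0647


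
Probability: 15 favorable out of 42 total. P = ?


P = 15/42 = 0.3571

P = 0.3571


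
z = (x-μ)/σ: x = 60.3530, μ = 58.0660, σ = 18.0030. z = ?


z = (60.3530 - 58.0660)/18.0030
= 2.2870/18.0030
= 0.1270

z = 0.1270


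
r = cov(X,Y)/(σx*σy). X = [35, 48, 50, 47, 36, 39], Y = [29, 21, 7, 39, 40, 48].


Mean X = 42.5000, Mean Y = 30.6667
SD X = 6.020797, SD Y = 13.621878
Cov = -50.333333
r = -50.333333/(6.020797*13.621878) = -0.6137

r = -0.6137


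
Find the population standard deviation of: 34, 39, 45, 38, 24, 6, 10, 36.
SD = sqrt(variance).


Mean = 29.0000
Variance = 178.2500
SD = sqrt(178.2500) = 13.3510

SD = 13.3510


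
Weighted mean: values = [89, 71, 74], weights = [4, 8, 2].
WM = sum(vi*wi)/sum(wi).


Numerator = 89*4 + 71*8 + 74*2 = 1072
Denominator = 4 + 8 + 2 = 14
WM = 1072/14 = 76.5714

WM = 76.5714


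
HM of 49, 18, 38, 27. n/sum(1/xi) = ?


Sum of reciprocals = 1/49 + 1/18 + 1/38 + 1/27 = 0.139317
HM = 4/0.139317 = 28.7116

HM = 28.7116


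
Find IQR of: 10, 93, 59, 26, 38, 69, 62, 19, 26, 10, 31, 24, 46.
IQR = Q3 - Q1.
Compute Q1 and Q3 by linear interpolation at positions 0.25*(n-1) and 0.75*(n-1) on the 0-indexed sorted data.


Sorted: 10, 10, 19, 24, 26, 26, 31, 38, 46, 59, 62, 69, 93
Q1 (25th %ile) = 24.0000
Q3 (75th %ile) = 59.0000
IQR = 59.0000 - 24.0000 = 35.0000

IQR = 35.0000


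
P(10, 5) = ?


P(10,5) = 10!/5!
= 3628800/120
= 30240

P(10,5) = 30240


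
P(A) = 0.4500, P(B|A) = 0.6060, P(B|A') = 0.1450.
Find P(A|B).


P(B) = P(B|A)*P(A) + P(B|A')*P(A')
= 0.6060*0.4500 + 0.1450*0.5500
= 0.272700 + 0.079750 = 0.352450
P(A|B) = 0.272700/0.352450 = 0.7737

P(A|B) = 0.7737


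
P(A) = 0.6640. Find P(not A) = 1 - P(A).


P(not A) = 1 - 0.6640 = 0.3360

P(not A) = 0.3360


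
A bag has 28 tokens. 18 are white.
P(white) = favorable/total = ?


P = 18/28 = 0.6429

P = 0.6429


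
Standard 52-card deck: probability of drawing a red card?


26 red cards in 52 cards
P = 26/52 = 0.5000

P = 0.5000


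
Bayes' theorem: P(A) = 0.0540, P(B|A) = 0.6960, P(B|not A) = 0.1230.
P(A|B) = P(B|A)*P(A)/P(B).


P(B) = P(B|A)*P(A) + P(B|A')*P(A')
= 0.6960*0.0540 + 0.1230*0.9460
= 0.037584 + 0.116358 = 0.153942
P(A|B) = 0.037584/0.153942 = 0.2441

P(A|B) = 0.2441


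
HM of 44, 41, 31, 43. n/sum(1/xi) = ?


Sum of reciprocals = 1/44 + 1/41 + 1/31 + 1/43 = 0.102631
HM = 4/0.102631 = 38.9744

HM = 38.9744


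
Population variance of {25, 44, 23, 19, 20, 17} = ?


Mean = 24.6667
Squared deviations: 0.1111, 373.7778, 2.7778, 32.1111, 21.7778, 58.7778
Sum = 489.3333
Variance = 489.3333/6 = 81.5556

Variance = 81.5556


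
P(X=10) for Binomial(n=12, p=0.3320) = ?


C(12,10) = 66
p^10 = 1.626975e-05
(1-p)^2 = 0.446224
P = 66 * 1.626975e-05 * 0.446224 = 0.0005

P(X=10) = 0.0005


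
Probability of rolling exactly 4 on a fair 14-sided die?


Favorable outcomes (roll = 4): 1
Total outcomes = 14
P = 1/14 = 0.0714

P = 0.0714


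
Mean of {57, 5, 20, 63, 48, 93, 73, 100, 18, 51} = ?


Sum = 57 + 5 + 20 + 63 + 48 + 93 + 73 + 100 + 18 + 51 = 528
n = 10
Mean = 528/10 = 52.8000

Mean = 52.8000


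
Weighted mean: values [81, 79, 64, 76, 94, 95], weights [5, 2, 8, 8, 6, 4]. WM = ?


Numerator = 81*5 + 79*2 + 64*8 + 76*8 + 94*6 + 95*4 = 2627
Denominator = 5 + 2 + 8 + 8 + 6 + 4 = 33
WM = 2627/33 = 79.6061

WM = 79.6061


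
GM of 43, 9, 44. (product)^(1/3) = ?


Product = 43 × 9 × 44 = 17028
GM = 17028^(1/3) = 25.7269

GM = 25.7269


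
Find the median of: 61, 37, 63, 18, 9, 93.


Sorted: 9, 18, 37, 61, 63, 93
n = 6 (even)
Middle values: 37 and 61
Median = (37+61)/2 = 49.0000

Median = 49.0000


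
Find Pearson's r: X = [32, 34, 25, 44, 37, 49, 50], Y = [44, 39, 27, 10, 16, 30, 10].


Mean X = 38.7143, Mean Y = 25.1429
SD X = 8.614179, SD Y = 12.631351
Cov = -57.530612
r = -57.530612/(8.614179*12.631351) = -0.5287

r = -0.5287


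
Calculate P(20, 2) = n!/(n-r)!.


P(20,2) = 20!/18!
= 2432902008176640000/6402373705728000
= 380

P(20,2) = 380


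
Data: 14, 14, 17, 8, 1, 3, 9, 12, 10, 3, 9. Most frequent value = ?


Frequencies: 1:1, 3:2, 8:1, 9:2, 10:1, 12:1, 14:2, 17:1
Max frequency = 2
Mode = 3, 9, 14

Mode = 3, 9, 14


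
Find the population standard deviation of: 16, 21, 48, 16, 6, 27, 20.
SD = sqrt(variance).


Mean = 22.0000
Variance = 147.7143
SD = sqrt(147.7143) = 12.1538

SD = 12.1538


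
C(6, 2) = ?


C(6,2) = 6!/(2! × 4!)
= 720/(2 × 24)
= 15

C(6,2) = 15


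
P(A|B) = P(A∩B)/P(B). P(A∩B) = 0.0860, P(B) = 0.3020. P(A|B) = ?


P(A|B) = 0.0860/0.3020 = 0.2848

P(A|B) = 0.2848


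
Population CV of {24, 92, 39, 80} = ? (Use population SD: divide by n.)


Mean = 58.7500
SD = 28.0836
CV = (28.0836/58.7500)*100 = 47.8018%

CV = 47.8018%


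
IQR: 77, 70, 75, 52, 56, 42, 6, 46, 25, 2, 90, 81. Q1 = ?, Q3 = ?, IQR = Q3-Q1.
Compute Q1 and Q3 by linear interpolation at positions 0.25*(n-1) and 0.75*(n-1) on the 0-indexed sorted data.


Sorted: 2, 6, 25, 42, 46, 52, 56, 70, 75, 77, 81, 90
Q1 (25th %ile) = 37.7500
Q3 (75th %ile) = 75.5000
IQR = 75.5000 - 37.7500 = 37.7500

IQR = 37.7500


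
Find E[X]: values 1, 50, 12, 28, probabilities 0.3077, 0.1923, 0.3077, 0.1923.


E[X] = 1*0.3077 + 50*0.1923 + 12*0.3077 + 28*0.1923
= 0.3077 + 9.6150 + 3.6924 + 5.3844
= 18.9995

E[X] = 18.9995


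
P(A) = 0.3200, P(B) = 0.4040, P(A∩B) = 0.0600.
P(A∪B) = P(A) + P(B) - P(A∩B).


P(A∪B) = 0.3200 + 0.4040 - 0.0600
= 0.7240 - 0.0600
= 0.6640

P(A∪B) = 0.6640


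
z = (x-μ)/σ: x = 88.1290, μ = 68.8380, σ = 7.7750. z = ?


z = (88.1290 - 68.8380)/7.7750
= 19.2910/7.7750
= 2.4812

z = 2.4812


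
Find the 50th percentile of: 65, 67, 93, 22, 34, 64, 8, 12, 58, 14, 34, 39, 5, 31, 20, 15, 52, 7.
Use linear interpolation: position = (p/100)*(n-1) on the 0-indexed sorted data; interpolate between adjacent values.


Sorted: 5, 7, 8, 12, 14, 15, 20, 22, 31, 34, 34, 39, 52, 58, 64, 65, 67, 93
n = 18
Index = 50/100 * 17 = 8.5000
Lower = data[8] = 31, Upper = data[9] = 34
P50 = 31 + 0.5000*(3) = 32.5000

P50 = 32.5000


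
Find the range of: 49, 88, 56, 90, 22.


Max = 90, Min = 22
Range = 90 - 22 = 68

Range = 68


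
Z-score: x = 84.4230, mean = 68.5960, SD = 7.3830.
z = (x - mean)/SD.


z = (84.4230 - 68.5960)/7.3830
= 15.8270/7.3830
= 2.1437

z = 2.1437


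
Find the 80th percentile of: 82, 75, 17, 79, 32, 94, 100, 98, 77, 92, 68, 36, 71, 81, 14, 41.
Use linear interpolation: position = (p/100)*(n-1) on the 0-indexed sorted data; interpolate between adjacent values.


Sorted: 14, 17, 32, 36, 41, 68, 71, 75, 77, 79, 81, 82, 92, 94, 98, 100
n = 16
Index = 80/100 * 15 = 12.0000
Lower = data[12] = 92, Upper = data[13] = 94
P80 = 92 + 0*(2) = 92.0000

P80 = 92.0000


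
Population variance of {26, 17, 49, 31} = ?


Mean = 30.7500
Squared deviations: 22.5625, 189.0625, 333.0625, 0.0625
Sum = 544.7500
Variance = 544.7500/4 = 136.1875

Variance = 136.1875


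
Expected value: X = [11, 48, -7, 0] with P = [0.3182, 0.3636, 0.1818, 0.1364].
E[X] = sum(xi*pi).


E[X] = 11*0.3182 + 48*0.3636 - 7*0.1818 + 0*0.1364
= 3.5002 + 17.4528 - 1.2726 + 0
= 19.6804

E[X] = 19.6804


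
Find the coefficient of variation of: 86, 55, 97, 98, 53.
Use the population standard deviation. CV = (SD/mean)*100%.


Mean = 77.8000
SD = 19.8937
CV = (19.8937/77.8000)*100 = 25.5703%

CV = 25.5703%


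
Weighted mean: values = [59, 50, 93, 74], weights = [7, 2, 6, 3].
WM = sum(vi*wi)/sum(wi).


Numerator = 59*7 + 50*2 + 93*6 + 74*3 = 1293
Denominator = 7 + 2 + 6 + 3 = 18
WM = 1293/18 = 71.8333

WM = 71.8333


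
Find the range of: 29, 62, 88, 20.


Max = 88, Min = 20
Range = 88 - 20 = 68

Range = 68


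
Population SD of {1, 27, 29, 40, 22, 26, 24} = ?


Mean = 24.1429
Variance = 118.1224
SD = sqrt(118.1224) = 10.8684

SD = 10.8684


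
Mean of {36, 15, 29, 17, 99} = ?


Sum = 36 + 15 + 29 + 17 + 99 = 196
n = 5
Mean = 196/5 = 39.2000

Mean = 39.2000


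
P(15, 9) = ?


P(15,9) = 15!/6!
= 1307674368000/720
= 1816214400

P(15,9) = 1816214400


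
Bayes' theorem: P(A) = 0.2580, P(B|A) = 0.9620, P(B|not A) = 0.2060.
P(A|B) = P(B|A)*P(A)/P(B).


P(B) = P(B|A)*P(A) + P(B|A')*P(A')
= 0.9620*0.2580 + 0.2060*0.7420
= 0.248196 + 0.152852 = 0.401048
P(A|B) = 0.248196/0.401048 = 0.6189

P(A|B) = 0.6189


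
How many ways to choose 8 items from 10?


C(10,8) = 10!/(8! × 2!)
= 3628800/(40320 × 2)
= 45

C(10,8) = 45


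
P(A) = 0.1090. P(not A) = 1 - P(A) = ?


P(not A) = 1 - 0.1090 = 0.8910

P(not A) = 0.8910


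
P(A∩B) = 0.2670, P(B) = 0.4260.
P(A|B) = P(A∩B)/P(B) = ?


P(A|B) = 0.2670/0.4260 = 0.6268

P(A|B) = 0.6268


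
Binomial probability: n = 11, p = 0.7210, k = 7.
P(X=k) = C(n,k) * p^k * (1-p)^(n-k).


C(11,7) = 330
p^7 = 0.101285
(1-p)^4 = 0.006059
P = 330 * 0.101285 * 0.006059 = 0.2025

P(X=7) = 0.2025


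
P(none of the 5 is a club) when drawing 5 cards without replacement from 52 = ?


P(no clubs) = (39/52) × (38/51) × (37/50) × (36/49) × (35/48)
= 0.2215

P = 0.2215


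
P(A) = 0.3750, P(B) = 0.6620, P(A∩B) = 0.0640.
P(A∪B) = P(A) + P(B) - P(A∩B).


P(A∪B) = 0.3750 + 0.6620 - 0.0640
= 1.0370 - 0.0640
= 0.9730

P(A∪B) = 0.9730


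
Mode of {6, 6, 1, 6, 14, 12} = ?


Frequencies: 1:1, 6:3, 12:1, 14:1
Max frequency = 3
Mode = 6

Mode = 6


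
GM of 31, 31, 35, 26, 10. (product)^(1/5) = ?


Product = 31 × 31 × 35 × 26 × 10 = 8745100
GM = 8745100^(1/5) = 24.4542

GM = 24.4542


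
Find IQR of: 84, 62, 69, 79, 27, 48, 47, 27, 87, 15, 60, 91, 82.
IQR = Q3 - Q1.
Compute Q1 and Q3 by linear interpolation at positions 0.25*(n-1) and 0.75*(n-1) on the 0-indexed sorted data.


Sorted: 15, 27, 27, 47, 48, 60, 62, 69, 79, 82, 84, 87, 91
Q1 (25th %ile) = 47.0000
Q3 (75th %ile) = 82.0000
IQR = 82.0000 - 47.0000 = 35.0000

IQR = 35.0000


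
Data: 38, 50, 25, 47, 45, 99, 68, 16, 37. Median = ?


Sorted: 16, 25, 37, 38, 45, 47, 50, 68, 99
n = 9 (odd)
Middle value = 45

Median = 45


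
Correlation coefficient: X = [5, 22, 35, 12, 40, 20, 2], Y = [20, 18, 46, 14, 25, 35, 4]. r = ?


Mean X = 19.4286, Mean Y = 23.1429
SD X = 13.307969, SD Y = 12.833311
Cov = 119.224490
r = 119.224490/(13.307969*12.833311) = 0.6981

r = 0.6981


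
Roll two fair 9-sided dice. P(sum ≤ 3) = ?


Total outcomes = 9×9 = 81
Favorable (sum ≤ 3): 3
P = 3/81 = 0.0370

P = 0.0370


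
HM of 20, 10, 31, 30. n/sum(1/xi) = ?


Sum of reciprocals = 1/20 + 1/10 + 1/31 + 1/30 = 0.215591
HM = 4/0.215591 = 18.5536

HM = 18.5536


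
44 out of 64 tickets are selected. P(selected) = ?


P = 44/64 = 0.6875

P = 0.6875


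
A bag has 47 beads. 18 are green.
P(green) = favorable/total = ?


P = 18/47 = 0.3830

P = 0.3830


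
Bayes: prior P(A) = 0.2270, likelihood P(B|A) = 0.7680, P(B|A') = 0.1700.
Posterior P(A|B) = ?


P(B) = P(B|A)*P(A) + P(B|A')*P(A')
= 0.7680*0.2270 + 0.1700*0.7730
= 0.174336 + 0.131410 = 0.305746
P(A|B) = 0.174336/0.305746 = 0.5702

P(A|B) = 0.5702


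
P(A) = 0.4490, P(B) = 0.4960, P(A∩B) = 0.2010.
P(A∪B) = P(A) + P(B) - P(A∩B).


P(A∪B) = 0.4490 + 0.4960 - 0.2010
= 0.9450 - 0.2010
= 0.7440

P(A∪B) = 0.7440


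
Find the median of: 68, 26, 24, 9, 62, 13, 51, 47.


Sorted: 9, 13, 24, 26, 47, 51, 62, 68
n = 8 (even)
Middle values: 26 and 47
Median = (26+47)/2 = 36.5000

Median = 36.5000


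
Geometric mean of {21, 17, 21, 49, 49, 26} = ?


Product = 21 × 17 × 21 × 49 × 49 × 26 = 468007722
GM = 468007722^(1/6) = 27.8639

GM = 27.8639


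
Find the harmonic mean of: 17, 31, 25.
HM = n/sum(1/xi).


Sum of reciprocals = 1/17 + 1/31 + 1/25 = 0.131082
HM = 3/0.131082 = 22.8865

HM = 22.8865


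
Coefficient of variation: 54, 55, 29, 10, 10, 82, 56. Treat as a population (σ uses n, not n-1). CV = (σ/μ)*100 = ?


Mean = 42.2857
SD = 24.8580
CV = (24.8580/42.2857)*100 = 58.7857%

CV = 58.7857%


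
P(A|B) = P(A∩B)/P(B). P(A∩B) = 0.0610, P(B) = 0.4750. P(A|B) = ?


P(A|B) = 0.0610/0.4750 = 0.1284

P(A|B) = 0.1284


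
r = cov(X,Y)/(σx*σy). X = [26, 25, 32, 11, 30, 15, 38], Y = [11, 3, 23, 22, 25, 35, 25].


Mean X = 25.2857, Mean Y = 20.5714
SD X = 8.778452, SD Y = 9.678506
Cov = -11.020408
r = -11.020408/(8.778452*9.678506) = -0.1297

r = -0.1297


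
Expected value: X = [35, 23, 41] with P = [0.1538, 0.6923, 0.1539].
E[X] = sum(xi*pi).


E[X] = 35*0.1538 + 23*0.6923 + 41*0.1539
= 5.3830 + 15.9229 + 6.3099
= 27.6158

E[X] = 27.6158


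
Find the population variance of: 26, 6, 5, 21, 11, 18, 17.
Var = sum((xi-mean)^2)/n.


Mean = 14.8571
Squared deviations: 124.1633, 78.4490, 97.1633, 37.7347, 14.8776, 9.8776, 4.5918
Sum = 366.8571
Variance = 366.8571/7 = 52.4082

Variance = 52.4082


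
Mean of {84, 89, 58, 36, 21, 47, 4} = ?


Sum = 84 + 89 + 58 + 36 + 21 + 47 + 4 = 339
n = 7
Mean = 339/7 = 48.4286

Mean = 48.4286


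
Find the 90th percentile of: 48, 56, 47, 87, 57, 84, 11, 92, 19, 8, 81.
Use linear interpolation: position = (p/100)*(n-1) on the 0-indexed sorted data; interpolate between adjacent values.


Sorted: 8, 11, 19, 47, 48, 56, 57, 81, 84, 87, 92
n = 11
Index = 90/100 * 10 = 9.0000
Lower = data[9] = 87, Upper = data[10] = 92
P90 = 87 + 0*(5) = 87.0000

P90 = 87.0000


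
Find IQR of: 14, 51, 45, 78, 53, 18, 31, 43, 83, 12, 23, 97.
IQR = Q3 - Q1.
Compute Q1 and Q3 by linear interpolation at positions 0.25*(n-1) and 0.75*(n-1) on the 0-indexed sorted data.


Sorted: 12, 14, 18, 23, 31, 43, 45, 51, 53, 78, 83, 97
Q1 (25th %ile) = 21.7500
Q3 (75th %ile) = 59.2500
IQR = 59.2500 - 21.7500 = 37.5000

IQR = 37.5000


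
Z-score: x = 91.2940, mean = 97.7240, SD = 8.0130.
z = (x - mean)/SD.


z = (91.2940 - 97.7240)/8.0130
= -6.4300/8.0130
= -0.8024

z = -0.8024


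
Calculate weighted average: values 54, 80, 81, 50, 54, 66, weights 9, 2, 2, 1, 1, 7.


Numerator = 54*9 + 80*2 + 81*2 + 50*1 + 54*1 + 66*7 = 1374
Denominator = 9 + 2 + 2 + 1 + 1 + 7 = 22
WM = 1374/22 = 62.4545

WM = 62.4545


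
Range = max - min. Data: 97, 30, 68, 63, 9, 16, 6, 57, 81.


Max = 97, Min = 6
Range = 97 - 6 = 91

Range = 91


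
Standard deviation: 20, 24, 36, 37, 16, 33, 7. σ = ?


Mean = 24.7143
Variance = 108.4898
SD = sqrt(108.4898) = 10.4158

SD = 10.4158


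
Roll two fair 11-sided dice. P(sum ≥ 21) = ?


Total outcomes = 11×11 = 121
Favorable (sum ≥ 21): 3
P = 3/121 = 0.0248

P = 0.0248


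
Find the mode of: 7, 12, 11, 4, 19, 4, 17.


Frequencies: 4:2, 7:1, 11:1, 12:1, 17:1, 19:1
Max frequency = 2
Mode = 4

Mode = 4


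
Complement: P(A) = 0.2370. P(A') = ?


P(not A) = 1 - 0.2370 = 0.7630

P(not A) = 0.7630


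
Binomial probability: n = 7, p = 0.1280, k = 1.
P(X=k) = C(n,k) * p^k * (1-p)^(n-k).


C(7,1) = 7
p^1 = 0.128000
(1-p)^6 = 0.439642
P = 7 * 0.128000 * 0.439642 = 0.3939

P(X=1) = 0.3939


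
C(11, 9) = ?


C(11,9) = 11!/(9! × 2!)
= 39916800/(362880 × 2)
= 55

C(11,9) = 55


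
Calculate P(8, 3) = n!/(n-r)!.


P(8,3) = 8!/5!
= 40320/120
= 336

P(8,3) = 336


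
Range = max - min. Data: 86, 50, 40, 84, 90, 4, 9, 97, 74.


Max = 97, Min = 4
Range = 97 - 4 = 93

Range = 93


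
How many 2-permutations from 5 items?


P(5,2) = 5!/3!
= 120/6
= 20

P(5,2) = 20


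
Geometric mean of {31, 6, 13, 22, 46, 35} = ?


Product = 31 × 6 × 13 × 22 × 46 × 35 = 85645560
GM = 85645560^(1/6) = 20.9951

GM = 20.9951


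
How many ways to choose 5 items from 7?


C(7,5) = 7!/(5! × 2!)
= 5040/(120 × 2)
= 21

C(7,5) = 21


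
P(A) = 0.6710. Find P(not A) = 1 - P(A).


P(not A) = 1 - 0.6710 = 0.3290

P(not A) = 0.3290


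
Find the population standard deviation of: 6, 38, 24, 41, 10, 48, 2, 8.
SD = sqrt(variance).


Mean = 22.1250
Variance = 286.6094
SD = sqrt(286.6094) = 16.9295

SD = 16.9295


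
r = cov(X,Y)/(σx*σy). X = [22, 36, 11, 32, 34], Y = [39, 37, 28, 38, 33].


Mean X = 27.0000, Mean Y = 35.0000
SD X = 9.338094, SD Y = 4.049691
Cov = 22.200000
r = 22.200000/(9.338094*4.049691) = 0.5870

r = 0.5870


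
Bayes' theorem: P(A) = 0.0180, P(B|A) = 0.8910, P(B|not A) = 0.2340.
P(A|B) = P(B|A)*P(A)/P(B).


P(B) = P(B|A)*P(A) + P(B|A')*P(A')
= 0.8910*0.0180 + 0.2340*0.9820
= 0.016038 + 0.229788 = 0.245826
P(A|B) = 0.016038/0.245826 = 0.0652

P(A|B) = 0.0652


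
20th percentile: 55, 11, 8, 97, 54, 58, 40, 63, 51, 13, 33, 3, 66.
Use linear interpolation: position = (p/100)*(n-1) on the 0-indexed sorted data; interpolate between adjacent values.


Sorted: 3, 8, 11, 13, 33, 40, 51, 54, 55, 58, 63, 66, 97
n = 13
Index = 20/100 * 12 = 2.4000
Lower = data[2] = 11, Upper = data[3] = 13
P20 = 11 + 0.4000*(2) = 11.8000

P20 = 11.8000


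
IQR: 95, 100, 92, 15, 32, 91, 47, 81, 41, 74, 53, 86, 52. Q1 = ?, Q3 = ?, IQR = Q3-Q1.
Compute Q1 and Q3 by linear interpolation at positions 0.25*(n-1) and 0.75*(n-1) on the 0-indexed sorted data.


Sorted: 15, 32, 41, 47, 52, 53, 74, 81, 86, 91, 92, 95, 100
Q1 (25th %ile) = 47.0000
Q3 (75th %ile) = 91.0000
IQR = 91.0000 - 47.0000 = 44.0000

IQR = 44.0000


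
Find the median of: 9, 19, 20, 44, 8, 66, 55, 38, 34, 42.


Sorted: 8, 9, 19, 20, 34, 38, 42, 44, 55, 66
n = 10 (even)
Middle values: 34 and 38
Median = (34+38)/2 = 36.0000

Median = 36.0000


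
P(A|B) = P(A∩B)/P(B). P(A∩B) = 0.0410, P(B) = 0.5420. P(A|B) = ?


P(A|B) = 0.0410/0.5420 = 0.0756

P(A|B) = 0.0756


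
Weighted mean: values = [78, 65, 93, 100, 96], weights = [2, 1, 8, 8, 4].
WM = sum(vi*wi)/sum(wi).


Numerator = 78*2 + 65*1 + 93*8 + 100*8 + 96*4 = 2149
Denominator = 2 + 1 + 8 + 8 + 4 = 23
WM = 2149/23 = 93.4348

WM = 93.4348


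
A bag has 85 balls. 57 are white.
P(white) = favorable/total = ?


P = 57/85 = 0.6706

P = 0.6706


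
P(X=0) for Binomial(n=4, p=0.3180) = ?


C(4,0) = 1
p^0 = 1.000000
(1-p)^4 = 0.216340
P = 1 * 1.000000 * 0.216340 = 0.2163

P(X=0) = 0.2163


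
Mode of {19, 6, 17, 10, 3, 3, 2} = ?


Frequencies: 2:1, 3:2, 6:1, 10:1, 17:1, 19:1
Max frequency = 2
Mode = 3

Mode = 3


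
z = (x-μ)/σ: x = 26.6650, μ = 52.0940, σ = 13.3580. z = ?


z = (26.6650 - 52.0940)/13.3580
= -25.4290/13.3580
= -1.9037

z = -1.9037


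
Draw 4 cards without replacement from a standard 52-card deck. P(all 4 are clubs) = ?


P(all clubs) = (13/52) × (12/51) × (11/50) × (10/49)
= 0.0026

P = 0.0026


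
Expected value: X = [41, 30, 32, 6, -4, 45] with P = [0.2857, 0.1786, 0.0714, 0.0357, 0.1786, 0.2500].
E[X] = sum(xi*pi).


E[X] = 41*0.2857 + 30*0.1786 + 32*0.0714 + 6*0.0357 - 4*0.1786 + 45*0.2500
= 11.7137 + 5.3580 + 2.2848 + 0.2142 - 0.7144 + 11.2500
= 30.1063

E[X] = 30.1063


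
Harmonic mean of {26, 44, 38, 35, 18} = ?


Sum of reciprocals = 1/26 + 1/44 + 1/38 + 1/35 + 1/18 = 0.171632
HM = 5/0.171632 = 29.1322

HM = 29.1322


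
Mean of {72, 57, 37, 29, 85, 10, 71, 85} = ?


Sum = 72 + 57 + 37 + 29 + 85 + 10 + 71 + 85 = 446
n = 8
Mean = 446/8 = 55.7500

Mean = 55.7500


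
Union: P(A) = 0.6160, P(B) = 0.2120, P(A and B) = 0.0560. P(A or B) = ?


P(A∪B) = 0.6160 + 0.2120 - 0.0560
= 0.8280 - 0.0560
= 0.7720

P(A∪B) = 0.7720


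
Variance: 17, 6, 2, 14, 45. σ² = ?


Mean = 16.8000
Squared deviations: 0.0400, 116.6400, 219.0400, 7.8400, 795.2400
Sum = 1138.8000
Variance = 1138.8000/5 = 227.7600

Variance = 227.7600


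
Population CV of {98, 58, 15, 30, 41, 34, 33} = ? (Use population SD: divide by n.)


Mean = 44.1429
SD = 25.0110
CV = (25.0110/44.1429)*100 = 56.6593%

CV = 56.6593%


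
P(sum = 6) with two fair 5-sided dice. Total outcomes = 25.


Total outcomes = 5×5 = 25
Favorable (sum = 6): 5
P = 5/25 = 0.2000

P = 0.2000


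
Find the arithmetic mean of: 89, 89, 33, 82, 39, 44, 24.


Sum = 89 + 89 + 33 + 82 + 39 + 44 + 24 = 400
n = 7
Mean = 400/7 = 57.1429

Mean = 57.1429


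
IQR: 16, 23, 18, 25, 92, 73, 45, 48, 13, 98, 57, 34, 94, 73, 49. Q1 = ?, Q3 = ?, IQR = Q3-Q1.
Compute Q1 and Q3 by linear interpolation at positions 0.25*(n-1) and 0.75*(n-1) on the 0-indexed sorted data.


Sorted: 13, 16, 18, 23, 25, 34, 45, 48, 49, 57, 73, 73, 92, 94, 98
Q1 (25th %ile) = 24.0000
Q3 (75th %ile) = 73.0000
IQR = 73.0000 - 24.0000 = 49.0000

IQR = 49.0000


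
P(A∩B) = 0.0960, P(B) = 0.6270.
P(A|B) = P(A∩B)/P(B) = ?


P(A|B) = 0.0960/0.6270 = 0.1531

P(A|B) = 0.1531


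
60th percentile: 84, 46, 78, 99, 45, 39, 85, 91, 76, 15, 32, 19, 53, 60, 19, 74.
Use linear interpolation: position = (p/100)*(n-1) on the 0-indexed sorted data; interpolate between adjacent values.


Sorted: 15, 19, 19, 32, 39, 45, 46, 53, 60, 74, 76, 78, 84, 85, 91, 99
n = 16
Index = 60/100 * 15 = 9.0000
Lower = data[9] = 74, Upper = data[10] = 76
P60 = 74 + 0*(2) = 74.0000

P60 = 74.0000


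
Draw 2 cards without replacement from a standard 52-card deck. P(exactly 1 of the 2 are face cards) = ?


Hypergeometric: P(X=1) = C(12,1)·C(40,1) / C(52,2)
= 12 × 40 / 1326
= 480/1326 = 0.3620

P = 0.3620


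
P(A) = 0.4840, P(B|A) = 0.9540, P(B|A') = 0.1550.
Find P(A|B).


P(B) = P(B|A)*P(A) + P(B|A')*P(A')
= 0.9540*0.4840 + 0.1550*0.5160
= 0.461736 + 0.079980 = 0.541716
P(A|B) = 0.461736/0.541716 = 0.8524

P(A|B) = 0.8524


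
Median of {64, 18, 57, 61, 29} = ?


Sorted: 18, 29, 57, 61, 64
n = 5 (odd)
Middle value = 57

Median = 57


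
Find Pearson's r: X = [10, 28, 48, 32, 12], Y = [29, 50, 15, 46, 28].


Mean X = 26.0000, Mean Y = 33.6000
SD X = 13.971399, SD Y = 12.815615
Cov = -30.000000
r = -30.000000/(13.971399*12.815615) = -0.1675

r = -0.1675


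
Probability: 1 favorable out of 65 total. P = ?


P = 1/65 = 0.0154

P = 0.0154


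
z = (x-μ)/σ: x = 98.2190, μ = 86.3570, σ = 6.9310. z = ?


z = (98.2190 - 86.3570)/6.9310
= 11.8620/6.9310
= 1.7114

z = 1.7114


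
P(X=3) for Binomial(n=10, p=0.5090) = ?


C(10,3) = 120
p^3 = 0.131872
(1-p)^7 = 0.006880
P = 120 * 0.131872 * 0.006880 = 0.1089

P(X=3) = 0.1089


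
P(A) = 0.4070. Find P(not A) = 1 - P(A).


P(not A) = 1 - 0.4070 = 0.5930

P(not A) = 0.5930


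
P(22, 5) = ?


P(22,5) = 22!/17!
= 1124000727777607680000/355687428096000
= 3160080

P(22,5) = 3160080


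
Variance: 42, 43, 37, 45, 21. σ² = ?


Mean = 37.6000
Squared deviations: 19.3600, 29.1600, 0.3600, 54.7600, 275.5600
Sum = 379.2000
Variance = 379.2000/5 = 75.8400

Variance = 75.8400


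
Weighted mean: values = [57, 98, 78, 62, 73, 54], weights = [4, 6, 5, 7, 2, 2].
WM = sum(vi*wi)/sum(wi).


Numerator = 57*4 + 98*6 + 78*5 + 62*7 + 73*2 + 54*2 = 1894
Denominator = 4 + 6 + 5 + 7 + 2 + 2 = 26
WM = 1894/26 = 72.8462

WM = 72.8462


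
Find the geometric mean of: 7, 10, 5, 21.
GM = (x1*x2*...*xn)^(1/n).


Product = 7 × 10 × 5 × 21 = 7350
GM = 7350^(1/4) = 9.2592

GM = 9.2592


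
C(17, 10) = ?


C(17,10) = 17!/(10! × 7!)
= 355687428096000/(3628800 × 5040)
= 19448

C(17,10) = 19448


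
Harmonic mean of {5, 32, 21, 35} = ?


Sum of reciprocals = 1/5 + 1/32 + 1/21 + 1/35 = 0.307440
HM = 4/0.307440 = 13.0106

HM = 13.0106


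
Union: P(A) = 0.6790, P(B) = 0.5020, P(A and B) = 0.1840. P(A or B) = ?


P(A∪B) = 0.6790 + 0.5020 - 0.1840
= 1.1810 - 0.1840
= 0.9970

P(A∪B) = 0.9970


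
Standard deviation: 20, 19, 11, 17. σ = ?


Mean = 16.7500
Variance = 12.1875
SD = sqrt(12.1875) = 3.4911

SD = 3.4911


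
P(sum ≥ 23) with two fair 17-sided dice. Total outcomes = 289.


Total outcomes = 17×17 = 289
Favorable (sum ≥ 23): 78
P = 78/289 = 0.2699

P = 0.2699


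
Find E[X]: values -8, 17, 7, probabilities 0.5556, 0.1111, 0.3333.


E[X] = -8*0.5556 + 17*0.1111 + 7*0.3333
= -4.4448 + 1.8887 + 2.3331
= -0.2230

E[X] = -0.2230


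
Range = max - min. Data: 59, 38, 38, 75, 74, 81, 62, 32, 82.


Max = 82, Min = 32
Range = 82 - 32 = 50

Range = 50


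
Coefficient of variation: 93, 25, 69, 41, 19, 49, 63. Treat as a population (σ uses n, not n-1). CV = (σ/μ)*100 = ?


Mean = 51.2857
SD = 24.0102
CV = (24.0102/51.2857)*100 = 46.8165%

CV = 46.8165%


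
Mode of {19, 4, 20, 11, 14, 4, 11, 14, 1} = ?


Frequencies: 1:1, 4:2, 11:2, 14:2, 19:1, 20:1
Max frequency = 2
Mode = 4, 11, 14

Mode = 4, 11, 14


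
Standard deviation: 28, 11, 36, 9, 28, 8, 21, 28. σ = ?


Mean = 21.1250
Variance = 98.1094
SD = sqrt(98.1094) = 9.9050

SD = 9.9050


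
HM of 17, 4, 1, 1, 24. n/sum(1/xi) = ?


Sum of reciprocals = 1/17 + 1/4 + 1/1 + 1/1 + 1/24 = 2.350490
HM = 5/2.350490 = 2.1272

HM = 2.1272


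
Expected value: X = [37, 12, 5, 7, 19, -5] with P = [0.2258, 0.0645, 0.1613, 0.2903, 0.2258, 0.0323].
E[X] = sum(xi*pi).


E[X] = 37*0.2258 + 12*0.0645 + 5*0.1613 + 7*0.2903 + 19*0.2258 - 5*0.0323
= 8.3546 + 0.7740 + 0.8065 + 2.0321 + 4.2902 - 0.1615
= 16.0959

E[X] = 16.0959


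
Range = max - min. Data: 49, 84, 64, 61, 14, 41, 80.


Max = 84, Min = 14
Range = 84 - 14 = 70

Range = 70


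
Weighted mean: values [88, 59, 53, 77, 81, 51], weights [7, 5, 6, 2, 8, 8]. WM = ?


Numerator = 88*7 + 59*5 + 53*6 + 77*2 + 81*8 + 51*8 = 2439
Denominator = 7 + 5 + 6 + 2 + 8 + 8 = 36
WM = 2439/36 = 67.7500

WM = 67.7500


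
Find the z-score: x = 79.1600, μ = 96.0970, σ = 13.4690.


z = (79.1600 - 96.0970)/13.4690
= -16.9370/13.4690
= -1.2575

z = -1.2575


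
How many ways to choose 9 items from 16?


C(16,9) = 16!/(9! × 7!)
= 20922789888000/(362880 × 5040)
= 11440

C(16,9) = 11440


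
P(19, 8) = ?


P(19,8) = 19!/11!
= 121645100408832000/39916800
= 3047466240

P(19,8) = 3047466240


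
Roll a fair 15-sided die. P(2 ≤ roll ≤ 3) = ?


Favorable outcomes (2 ≤ roll ≤ 3): 2
Total outcomes = 15
P = 2/15 = 0.1333

P = 0.1333


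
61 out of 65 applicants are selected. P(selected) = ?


P = 61/65 = 0.9385

P = 0.9385


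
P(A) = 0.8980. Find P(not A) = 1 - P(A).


P(not A) = 1 - 0.8980 = 0.1020

P(not A) = 0.1020


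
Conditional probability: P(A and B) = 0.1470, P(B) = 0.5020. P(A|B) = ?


P(A|B) = 0.1470/0.5020 = 0.2928

P(A|B) = 0.2928


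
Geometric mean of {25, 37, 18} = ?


Product = 25 × 37 × 18 = 16650
GM = 16650^(1/3) = 25.5351

GM = 25.5351


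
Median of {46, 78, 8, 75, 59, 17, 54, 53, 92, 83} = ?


Sorted: 8, 17, 46, 53, 54, 59, 75, 78, 83, 92
n = 10 (even)
Middle values: 54 and 59
Median = (54+59)/2 = 56.5000

Median = 56.5000


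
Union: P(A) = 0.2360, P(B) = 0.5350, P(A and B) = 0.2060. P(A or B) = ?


P(A∪B) = 0.2360 + 0.5350 - 0.2060
= 0.7710 - 0.2060
= 0.5650

P(A∪B) = 0.5650


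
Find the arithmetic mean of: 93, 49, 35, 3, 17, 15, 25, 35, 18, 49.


Sum = 93 + 49 + 35 + 3 + 17 + 15 + 25 + 35 + 18 + 49 = 339
n = 10
Mean = 339/10 = 33.9000

Mean = 33.9000


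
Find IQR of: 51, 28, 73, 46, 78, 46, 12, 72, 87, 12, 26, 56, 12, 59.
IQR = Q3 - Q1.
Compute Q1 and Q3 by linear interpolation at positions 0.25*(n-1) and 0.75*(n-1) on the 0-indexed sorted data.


Sorted: 12, 12, 12, 26, 28, 46, 46, 51, 56, 59, 72, 73, 78, 87
Q1 (25th %ile) = 26.5000
Q3 (75th %ile) = 68.7500
IQR = 68.7500 - 26.5000 = 42.2500

IQR = 42.2500


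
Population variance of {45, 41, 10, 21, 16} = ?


Mean = 26.6000
Squared deviations: 338.5600, 207.3600, 275.5600, 31.3600, 112.3600
Sum = 965.2000
Variance = 965.2000/5 = 193.0400

Variance = 193.0400


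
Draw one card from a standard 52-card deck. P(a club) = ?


13 clubs in 52 cards
P = 13/52 = 0.2500

P = 0.2500
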